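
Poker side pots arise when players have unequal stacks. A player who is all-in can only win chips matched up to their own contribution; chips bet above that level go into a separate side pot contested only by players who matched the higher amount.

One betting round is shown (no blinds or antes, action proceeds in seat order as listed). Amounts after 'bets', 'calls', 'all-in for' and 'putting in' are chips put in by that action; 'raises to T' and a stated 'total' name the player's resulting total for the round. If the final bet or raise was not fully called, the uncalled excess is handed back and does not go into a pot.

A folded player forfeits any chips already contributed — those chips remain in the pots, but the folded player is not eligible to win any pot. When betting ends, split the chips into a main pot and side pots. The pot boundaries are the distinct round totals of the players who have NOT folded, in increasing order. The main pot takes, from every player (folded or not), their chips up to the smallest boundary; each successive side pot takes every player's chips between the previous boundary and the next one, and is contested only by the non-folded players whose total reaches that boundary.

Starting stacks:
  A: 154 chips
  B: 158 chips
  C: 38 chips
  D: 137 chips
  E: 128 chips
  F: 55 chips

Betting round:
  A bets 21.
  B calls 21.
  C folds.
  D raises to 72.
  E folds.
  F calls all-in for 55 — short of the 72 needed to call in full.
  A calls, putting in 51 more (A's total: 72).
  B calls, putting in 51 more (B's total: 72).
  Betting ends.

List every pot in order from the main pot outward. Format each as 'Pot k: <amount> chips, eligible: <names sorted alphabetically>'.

Contributions: A=72, B=72, D=72, F=55
Folded: C, E
Pot levels (distinct totals of non-folded players): 55, 72
Layer 1-55: 55 each from A, B, D, F = 55*4 = 220 chips; eligible A, B, D, F
Layer 56-72: 17 each from A, B, D = 17*3 = 51 chips; eligible A, B, D

Pot 1: 220 chips, eligible: A, B, D, F
Pot 2: 51 chips, eligible: A, B, D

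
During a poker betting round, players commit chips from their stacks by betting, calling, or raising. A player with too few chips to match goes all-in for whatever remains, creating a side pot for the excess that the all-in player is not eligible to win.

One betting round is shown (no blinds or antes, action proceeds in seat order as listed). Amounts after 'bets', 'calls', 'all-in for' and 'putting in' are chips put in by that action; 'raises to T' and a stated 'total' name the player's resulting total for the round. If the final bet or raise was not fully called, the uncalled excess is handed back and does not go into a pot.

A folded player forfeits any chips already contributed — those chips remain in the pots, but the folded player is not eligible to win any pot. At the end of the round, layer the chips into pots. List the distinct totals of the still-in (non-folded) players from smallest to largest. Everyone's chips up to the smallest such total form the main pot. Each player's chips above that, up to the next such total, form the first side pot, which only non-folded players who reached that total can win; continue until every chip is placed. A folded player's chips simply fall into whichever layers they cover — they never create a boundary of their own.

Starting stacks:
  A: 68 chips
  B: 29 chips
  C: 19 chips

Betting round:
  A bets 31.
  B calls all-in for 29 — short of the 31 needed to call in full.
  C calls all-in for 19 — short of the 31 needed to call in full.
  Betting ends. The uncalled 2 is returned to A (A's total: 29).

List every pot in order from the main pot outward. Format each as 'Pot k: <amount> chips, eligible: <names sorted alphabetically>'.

Contributions (after 2 returned to A): A=29, B=29, C=19
Pot levels (distinct totals of non-folded players): 19, 29
Layer 1-19: 19 each from A, B, C = 19*3 = 57 chips; eligible A, B, C
Layer 20-29: 10 each from A, B = 10*2 = 20 chips; eligible A, B

Pot 1: 57 chips, eligible: A, B, C
Pot 2: 20 chips, eligible: A, B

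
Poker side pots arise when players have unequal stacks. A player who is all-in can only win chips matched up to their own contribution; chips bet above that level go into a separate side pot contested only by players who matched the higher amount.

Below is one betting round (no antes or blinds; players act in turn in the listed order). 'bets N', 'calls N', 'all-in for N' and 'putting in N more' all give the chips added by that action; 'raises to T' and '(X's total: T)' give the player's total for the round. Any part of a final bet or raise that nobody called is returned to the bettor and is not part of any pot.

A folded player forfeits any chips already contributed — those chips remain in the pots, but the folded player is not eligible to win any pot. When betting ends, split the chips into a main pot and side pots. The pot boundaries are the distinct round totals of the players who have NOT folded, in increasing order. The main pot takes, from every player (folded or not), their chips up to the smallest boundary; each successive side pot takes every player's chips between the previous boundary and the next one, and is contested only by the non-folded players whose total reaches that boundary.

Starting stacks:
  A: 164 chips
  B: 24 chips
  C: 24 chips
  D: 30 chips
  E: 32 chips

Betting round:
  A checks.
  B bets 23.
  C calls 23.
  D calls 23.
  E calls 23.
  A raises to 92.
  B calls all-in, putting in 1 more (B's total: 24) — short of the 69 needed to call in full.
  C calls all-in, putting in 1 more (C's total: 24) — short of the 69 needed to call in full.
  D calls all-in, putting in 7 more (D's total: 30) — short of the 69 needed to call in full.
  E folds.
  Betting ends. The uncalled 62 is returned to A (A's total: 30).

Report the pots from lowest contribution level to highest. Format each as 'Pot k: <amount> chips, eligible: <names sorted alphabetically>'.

Contributions (after 62 returned to A): A=30, B=24, C=24, D=30, E=23
Folded: E
Pot levels (distinct totals of non-folded players): 24, 30
Layer 1-24: A 24 + B 24 + C 24 + D 24 + E 23 = 119 chips; eligible A, B, C, D
Layer 25-30: 6 each from A, D = 6*2 = 12 chips; eligible A, D

Pot 1: 119 chips, eligible: A, B, C, D
Pot 2: 12 chips, eligible: A, D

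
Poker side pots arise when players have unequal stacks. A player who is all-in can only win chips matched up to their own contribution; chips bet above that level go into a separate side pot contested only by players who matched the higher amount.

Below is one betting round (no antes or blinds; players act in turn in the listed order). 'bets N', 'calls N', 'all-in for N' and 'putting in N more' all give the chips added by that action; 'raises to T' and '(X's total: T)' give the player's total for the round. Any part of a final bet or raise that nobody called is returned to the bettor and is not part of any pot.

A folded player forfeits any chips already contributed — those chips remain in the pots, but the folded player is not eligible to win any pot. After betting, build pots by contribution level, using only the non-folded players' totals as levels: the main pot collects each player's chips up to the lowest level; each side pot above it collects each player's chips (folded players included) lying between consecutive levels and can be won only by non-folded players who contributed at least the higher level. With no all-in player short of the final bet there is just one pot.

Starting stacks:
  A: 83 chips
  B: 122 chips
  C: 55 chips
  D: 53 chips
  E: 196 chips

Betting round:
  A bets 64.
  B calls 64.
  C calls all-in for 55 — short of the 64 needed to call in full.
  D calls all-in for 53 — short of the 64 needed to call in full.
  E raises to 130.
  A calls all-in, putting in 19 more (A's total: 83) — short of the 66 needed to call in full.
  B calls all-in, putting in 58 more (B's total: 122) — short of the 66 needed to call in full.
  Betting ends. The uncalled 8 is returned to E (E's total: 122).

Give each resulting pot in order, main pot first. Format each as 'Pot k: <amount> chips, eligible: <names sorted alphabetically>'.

Pot 1: 265 chips, eligible: A, B, C, D, E
Pot 2: 8 chips, eligible: A, B, C, E
Pot 3: 84 chips, eligible: A, B, E
Pot 4: 78 chips, eligible: B, E

Derivation:
Contributions (after 8 returned to E): A=83, B=122, C=55, D=53, E=122
Pot levels (distinct totals of non-folded players): 53, 55, 83, 122
Layer 1-53: 53 each from A, B, C, D, E = 53*5 = 265 chips; eligible A, B, C, D, E
Layer 54-55: 2 each from A, B, C, E = 2*4 = 8 chips; eligible A, B, C, E
Layer 56-83: 28 each from A, B, E = 28*3 = 84 chips; eligible A, B, E
Layer 84-122: 39 each from B, E = 39*2 = 78 chips; eligible B, E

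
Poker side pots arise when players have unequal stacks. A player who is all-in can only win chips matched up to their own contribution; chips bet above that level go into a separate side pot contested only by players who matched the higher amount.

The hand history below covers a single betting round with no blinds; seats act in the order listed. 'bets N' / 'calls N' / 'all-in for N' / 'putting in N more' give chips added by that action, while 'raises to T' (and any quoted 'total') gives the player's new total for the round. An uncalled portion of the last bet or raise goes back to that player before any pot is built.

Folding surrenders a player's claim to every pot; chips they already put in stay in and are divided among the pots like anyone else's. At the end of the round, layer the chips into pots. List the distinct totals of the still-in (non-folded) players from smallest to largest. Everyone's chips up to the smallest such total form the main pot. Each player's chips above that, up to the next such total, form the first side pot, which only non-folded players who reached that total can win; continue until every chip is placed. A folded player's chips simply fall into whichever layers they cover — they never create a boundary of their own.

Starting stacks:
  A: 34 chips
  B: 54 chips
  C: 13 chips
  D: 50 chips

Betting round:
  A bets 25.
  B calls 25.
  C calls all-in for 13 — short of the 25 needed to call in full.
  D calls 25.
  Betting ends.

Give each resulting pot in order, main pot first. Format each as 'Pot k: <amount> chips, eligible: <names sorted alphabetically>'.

Pot 1: 52 chips, eligible: A, B, C, D
Pot 2: 36 chips, eligible: A, B, D

Derivation:
Contributions: A=25, B=25, C=13, D=25
Pot levels (distinct totals of non-folded players): 13, 25
Layer 1-13: 13 each from A, B, C, D = 13*4 = 52 chips; eligible A, B, C, D
Layer 14-25: 12 each from A, B, D = 12*3 = 36 chips; eligible A, B, D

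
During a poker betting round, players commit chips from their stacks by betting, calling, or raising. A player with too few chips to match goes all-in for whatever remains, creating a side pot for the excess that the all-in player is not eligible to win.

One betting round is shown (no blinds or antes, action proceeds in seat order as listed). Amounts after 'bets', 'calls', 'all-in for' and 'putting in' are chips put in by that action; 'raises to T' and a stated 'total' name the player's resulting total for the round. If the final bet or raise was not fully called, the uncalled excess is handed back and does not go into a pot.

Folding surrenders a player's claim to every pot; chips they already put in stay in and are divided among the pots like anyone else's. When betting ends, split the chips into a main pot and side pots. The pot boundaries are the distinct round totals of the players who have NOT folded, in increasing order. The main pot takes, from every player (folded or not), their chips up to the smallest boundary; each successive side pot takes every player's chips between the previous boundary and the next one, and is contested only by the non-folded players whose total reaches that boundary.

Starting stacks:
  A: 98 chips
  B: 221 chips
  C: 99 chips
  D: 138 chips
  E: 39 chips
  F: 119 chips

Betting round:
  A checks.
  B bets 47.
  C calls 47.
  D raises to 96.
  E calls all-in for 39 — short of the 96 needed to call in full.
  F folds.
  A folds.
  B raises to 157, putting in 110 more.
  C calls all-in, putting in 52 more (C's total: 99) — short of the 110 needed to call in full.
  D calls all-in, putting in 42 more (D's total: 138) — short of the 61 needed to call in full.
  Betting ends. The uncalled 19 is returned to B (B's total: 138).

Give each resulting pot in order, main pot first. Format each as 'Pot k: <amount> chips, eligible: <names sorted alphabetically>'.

Pot 1: 156 chips, eligible: B, C, D, E
Pot 2: 180 chips, eligible: B, C, D
Pot 3: 78 chips, eligible: B, D

Derivation:
Contributions (after 19 returned to B): B=138, C=99, D=138, E=39
Folded: A, F
Pot levels (distinct totals of non-folded players): 39, 99, 138
Layer 1-39: 39 each from B, C, D, E = 39*4 = 156 chips; eligible B, C, D, E
Layer 40-99: 60 each from B, C, D = 60*3 = 180 chips; eligible B, C, D
Layer 100-138: 39 each from B, D = 39*2 = 78 chips; eligible B, D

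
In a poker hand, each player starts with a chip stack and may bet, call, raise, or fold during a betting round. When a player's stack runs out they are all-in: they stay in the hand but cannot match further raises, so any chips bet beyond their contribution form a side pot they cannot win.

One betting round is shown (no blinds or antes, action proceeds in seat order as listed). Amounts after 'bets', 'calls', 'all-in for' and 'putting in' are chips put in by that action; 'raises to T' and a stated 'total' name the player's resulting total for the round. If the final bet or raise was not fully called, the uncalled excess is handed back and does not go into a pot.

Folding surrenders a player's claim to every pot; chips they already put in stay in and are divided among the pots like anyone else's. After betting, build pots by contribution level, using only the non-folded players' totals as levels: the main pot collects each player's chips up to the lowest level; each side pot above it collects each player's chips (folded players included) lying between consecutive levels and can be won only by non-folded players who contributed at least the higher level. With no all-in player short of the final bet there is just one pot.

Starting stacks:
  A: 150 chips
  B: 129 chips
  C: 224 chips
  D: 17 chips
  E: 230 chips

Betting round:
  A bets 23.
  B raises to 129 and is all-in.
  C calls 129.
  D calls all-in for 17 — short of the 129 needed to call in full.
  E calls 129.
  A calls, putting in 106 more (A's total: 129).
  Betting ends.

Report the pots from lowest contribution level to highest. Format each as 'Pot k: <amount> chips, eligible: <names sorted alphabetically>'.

Pot 1: 85 chips, eligible: A, B, C, D, E
Pot 2: 448 chips, eligible: A, B, C, E

Derivation:
Contributions: A=129, B=129, C=129, D=17, E=129
Pot levels (distinct totals of non-folded players): 17, 129
Layer 1-17: 17 each from A, B, C, D, E = 17*5 = 85 chips; eligible A, B, C, D, E
Layer 18-129: 112 each from A, B, C, E = 112*4 = 448 chips; eligible A, B, C, E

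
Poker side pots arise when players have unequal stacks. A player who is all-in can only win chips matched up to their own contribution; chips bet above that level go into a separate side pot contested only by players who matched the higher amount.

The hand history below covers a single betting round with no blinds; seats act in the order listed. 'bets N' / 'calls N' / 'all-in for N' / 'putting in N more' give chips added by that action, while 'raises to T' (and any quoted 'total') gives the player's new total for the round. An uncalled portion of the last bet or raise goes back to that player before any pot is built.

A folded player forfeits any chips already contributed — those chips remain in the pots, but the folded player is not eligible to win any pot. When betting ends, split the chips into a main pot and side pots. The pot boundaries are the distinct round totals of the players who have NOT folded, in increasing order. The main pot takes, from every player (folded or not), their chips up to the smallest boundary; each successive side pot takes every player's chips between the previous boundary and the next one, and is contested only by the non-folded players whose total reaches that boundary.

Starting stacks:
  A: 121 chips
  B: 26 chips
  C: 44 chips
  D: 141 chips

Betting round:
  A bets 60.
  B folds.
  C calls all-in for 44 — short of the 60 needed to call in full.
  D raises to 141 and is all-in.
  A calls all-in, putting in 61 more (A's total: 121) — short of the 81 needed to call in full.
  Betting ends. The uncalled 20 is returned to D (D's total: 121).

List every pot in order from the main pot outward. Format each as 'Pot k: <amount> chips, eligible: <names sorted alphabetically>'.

Contributions (after 20 returned to D): A=121, C=44, D=121
Folded: B
Pot levels (distinct totals of non-folded players): 44, 121
Layer 1-44: 44 each from A, C, D = 44*3 = 132 chips; eligible A, C, D
Layer 45-121: 77 each from A, D = 77*2 = 154 chips; eligible A, D

Pot 1: 132 chips, eligible: A, C, D
Pot 2: 154 chips, eligible: A, D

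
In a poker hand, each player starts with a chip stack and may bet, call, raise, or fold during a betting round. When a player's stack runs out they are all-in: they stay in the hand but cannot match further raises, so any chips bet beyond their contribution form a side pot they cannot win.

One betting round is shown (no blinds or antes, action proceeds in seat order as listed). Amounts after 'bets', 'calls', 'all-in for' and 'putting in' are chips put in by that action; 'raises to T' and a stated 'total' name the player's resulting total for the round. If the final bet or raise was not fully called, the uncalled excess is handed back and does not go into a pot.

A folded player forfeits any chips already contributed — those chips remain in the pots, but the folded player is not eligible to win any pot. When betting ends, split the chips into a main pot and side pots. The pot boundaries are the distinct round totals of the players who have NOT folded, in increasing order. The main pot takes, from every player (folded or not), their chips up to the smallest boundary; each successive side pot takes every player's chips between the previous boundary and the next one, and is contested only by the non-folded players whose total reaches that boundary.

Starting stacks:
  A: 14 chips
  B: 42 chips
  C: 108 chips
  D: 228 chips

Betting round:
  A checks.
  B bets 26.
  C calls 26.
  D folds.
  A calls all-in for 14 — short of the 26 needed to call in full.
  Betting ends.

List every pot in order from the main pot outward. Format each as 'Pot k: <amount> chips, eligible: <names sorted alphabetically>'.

Contributions: A=14, B=26, C=26
Folded: D
Pot levels (distinct totals of non-folded players): 14, 26
Layer 1-14: 14 each from A, B, C = 14*3 = 42 chips; eligible A, B, C
Layer 15-26: 12 each from B, C = 12*2 = 24 chips; eligible B, C

Pot 1: 42 chips, eligible: A, B, C
Pot 2: 24 chips, eligible: B, C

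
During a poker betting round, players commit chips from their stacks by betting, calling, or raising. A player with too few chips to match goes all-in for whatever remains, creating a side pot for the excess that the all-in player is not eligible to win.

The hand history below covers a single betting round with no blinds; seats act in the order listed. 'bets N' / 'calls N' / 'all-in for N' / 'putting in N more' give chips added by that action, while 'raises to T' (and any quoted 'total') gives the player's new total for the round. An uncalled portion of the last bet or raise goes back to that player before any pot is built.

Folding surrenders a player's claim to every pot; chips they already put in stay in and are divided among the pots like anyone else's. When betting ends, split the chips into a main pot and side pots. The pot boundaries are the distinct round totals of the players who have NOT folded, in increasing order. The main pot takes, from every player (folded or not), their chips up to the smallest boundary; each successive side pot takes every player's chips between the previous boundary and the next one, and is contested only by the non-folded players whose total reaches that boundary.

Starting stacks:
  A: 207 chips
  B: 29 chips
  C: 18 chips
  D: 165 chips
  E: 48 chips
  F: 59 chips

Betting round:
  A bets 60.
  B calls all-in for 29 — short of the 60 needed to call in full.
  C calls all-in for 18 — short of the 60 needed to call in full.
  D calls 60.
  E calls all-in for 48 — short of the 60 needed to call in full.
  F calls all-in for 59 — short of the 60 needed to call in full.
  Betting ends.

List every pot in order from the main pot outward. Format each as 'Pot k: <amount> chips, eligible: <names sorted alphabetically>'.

Pot 1: 108 chips, eligible: A, B, C, D, E, F
Pot 2: 55 chips, eligible: A, B, D, E, F
Pot 3: 76 chips, eligible: A, D, E, F
Pot 4: 33 chips, eligible: A, D, F
Pot 5: 2 chips, eligible: A, D

Derivation:
Contributions: A=60, B=29, C=18, D=60, E=48, F=59
Pot levels (distinct totals of non-folded players): 18, 29, 48, 59, 60
Layer 1-18: 18 each from A, B, C, D, E, F = 18*6 = 108 chips; eligible A, B, C, D, E, F
Layer 19-29: 11 each from A, B, D, E, F = 11*5 = 55 chips; eligible A, B, D, E, F
Layer 30-48: 19 each from A, D, E, F = 19*4 = 76 chips; eligible A, D, E, F
Layer 49-59: 11 each from A, D, F = 11*3 = 33 chips; eligible A, D, F
Layer 60-60: 1 each from A, D = 1*2 = 2 chips; eligible A, D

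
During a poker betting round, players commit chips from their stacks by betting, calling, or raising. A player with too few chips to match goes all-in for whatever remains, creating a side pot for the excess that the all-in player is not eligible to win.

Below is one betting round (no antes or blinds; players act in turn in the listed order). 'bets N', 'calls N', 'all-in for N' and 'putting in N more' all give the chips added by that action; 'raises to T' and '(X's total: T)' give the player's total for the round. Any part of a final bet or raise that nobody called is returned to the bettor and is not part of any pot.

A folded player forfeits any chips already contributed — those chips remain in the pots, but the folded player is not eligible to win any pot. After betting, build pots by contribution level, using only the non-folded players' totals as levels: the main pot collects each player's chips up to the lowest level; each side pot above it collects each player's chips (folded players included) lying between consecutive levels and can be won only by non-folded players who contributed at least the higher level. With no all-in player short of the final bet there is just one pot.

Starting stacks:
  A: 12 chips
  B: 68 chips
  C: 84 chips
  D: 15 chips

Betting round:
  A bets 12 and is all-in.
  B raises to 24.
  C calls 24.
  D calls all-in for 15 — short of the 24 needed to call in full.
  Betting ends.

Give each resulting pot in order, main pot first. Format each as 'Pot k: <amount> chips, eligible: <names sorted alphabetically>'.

Contributions: A=12, B=24, C=24, D=15
Pot levels (distinct totals of non-folded players): 12, 15, 24
Layer 1-12: 12 each from A, B, C, D = 12*4 = 48 chips; eligible A, B, C, D
Layer 13-15: 3 each from B, C, D = 3*3 = 9 chips; eligible B, C, D
Layer 16-24: 9 each from B, C = 9*2 = 18 chips; eligible B, C

Pot 1: 48 chips, eligible: A, B, C, D
Pot 2: 9 chips, eligible: B, C, D
Pot 3: 18 chips, eligible: B, C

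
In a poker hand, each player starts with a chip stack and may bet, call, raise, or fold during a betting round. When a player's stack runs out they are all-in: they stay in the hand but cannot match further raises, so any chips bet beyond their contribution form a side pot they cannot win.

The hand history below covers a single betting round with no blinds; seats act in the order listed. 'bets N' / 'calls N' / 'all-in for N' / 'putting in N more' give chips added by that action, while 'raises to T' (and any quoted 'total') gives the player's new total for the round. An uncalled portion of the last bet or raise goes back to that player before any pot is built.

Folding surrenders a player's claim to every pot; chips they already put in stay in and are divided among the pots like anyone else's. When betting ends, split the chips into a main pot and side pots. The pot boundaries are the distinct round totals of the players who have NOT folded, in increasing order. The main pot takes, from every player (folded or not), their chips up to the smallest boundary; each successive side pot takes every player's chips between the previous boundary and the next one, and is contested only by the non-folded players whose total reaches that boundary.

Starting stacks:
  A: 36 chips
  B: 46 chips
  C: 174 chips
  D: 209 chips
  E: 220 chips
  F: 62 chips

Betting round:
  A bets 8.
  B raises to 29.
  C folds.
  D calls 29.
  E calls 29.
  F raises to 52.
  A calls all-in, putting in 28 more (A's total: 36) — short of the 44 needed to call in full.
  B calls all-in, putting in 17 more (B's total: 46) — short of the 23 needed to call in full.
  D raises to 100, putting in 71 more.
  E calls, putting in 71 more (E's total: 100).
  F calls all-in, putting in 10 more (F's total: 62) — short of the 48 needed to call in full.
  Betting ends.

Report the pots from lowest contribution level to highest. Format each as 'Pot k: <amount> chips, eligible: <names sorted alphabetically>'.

Pot 1: 180 chips, eligible: A, B, D, E, F
Pot 2: 40 chips, eligible: B, D, E, F
Pot 3: 48 chips, eligible: D, E, F
Pot 4: 76 chips, eligible: D, E

Derivation:
Contributions: A=36, B=46, D=100, E=100, F=62
Folded: C
Pot levels (distinct totals of non-folded players): 36, 46, 62, 100
Layer 1-36: 36 each from A, B, D, E, F = 36*5 = 180 chips; eligible A, B, D, E, F
Layer 37-46: 10 each from B, D, E, F = 10*4 = 40 chips; eligible B, D, E, F
Layer 47-62: 16 each from D, E, F = 16*3 = 48 chips; eligible D, E, F
Layer 63-100: 38 each from D, E = 38*2 = 76 chips; eligible D, E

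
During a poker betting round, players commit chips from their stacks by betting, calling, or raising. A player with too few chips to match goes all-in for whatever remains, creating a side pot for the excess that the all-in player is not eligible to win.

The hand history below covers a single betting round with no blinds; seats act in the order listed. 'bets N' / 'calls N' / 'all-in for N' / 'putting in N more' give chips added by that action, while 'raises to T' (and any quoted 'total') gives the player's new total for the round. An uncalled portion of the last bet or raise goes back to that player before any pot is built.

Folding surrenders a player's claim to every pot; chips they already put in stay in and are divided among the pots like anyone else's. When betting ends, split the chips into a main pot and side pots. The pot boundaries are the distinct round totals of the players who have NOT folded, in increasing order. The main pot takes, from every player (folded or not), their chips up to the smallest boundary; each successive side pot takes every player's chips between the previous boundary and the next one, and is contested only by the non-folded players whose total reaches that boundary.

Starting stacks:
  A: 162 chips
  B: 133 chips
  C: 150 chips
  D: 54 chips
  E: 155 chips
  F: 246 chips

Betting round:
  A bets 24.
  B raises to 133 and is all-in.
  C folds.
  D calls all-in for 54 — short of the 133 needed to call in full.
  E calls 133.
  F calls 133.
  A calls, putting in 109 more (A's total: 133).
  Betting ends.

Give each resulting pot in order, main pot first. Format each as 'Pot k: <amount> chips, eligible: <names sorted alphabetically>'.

Pot 1: 270 chips, eligible: A, B, D, E, F
Pot 2: 316 chips, eligible: A, B, E, F

Derivation:
Contributions: A=133, B=133, D=54, E=133, F=133
Folded: C
Pot levels (distinct totals of non-folded players): 54, 133
Layer 1-54: 54 each from A, B, D, E, F = 54*5 = 270 chips; eligible A, B, D, E, F
Layer 55-133: 79 each from A, B, E, F = 79*4 = 316 chips; eligible A, B, E, F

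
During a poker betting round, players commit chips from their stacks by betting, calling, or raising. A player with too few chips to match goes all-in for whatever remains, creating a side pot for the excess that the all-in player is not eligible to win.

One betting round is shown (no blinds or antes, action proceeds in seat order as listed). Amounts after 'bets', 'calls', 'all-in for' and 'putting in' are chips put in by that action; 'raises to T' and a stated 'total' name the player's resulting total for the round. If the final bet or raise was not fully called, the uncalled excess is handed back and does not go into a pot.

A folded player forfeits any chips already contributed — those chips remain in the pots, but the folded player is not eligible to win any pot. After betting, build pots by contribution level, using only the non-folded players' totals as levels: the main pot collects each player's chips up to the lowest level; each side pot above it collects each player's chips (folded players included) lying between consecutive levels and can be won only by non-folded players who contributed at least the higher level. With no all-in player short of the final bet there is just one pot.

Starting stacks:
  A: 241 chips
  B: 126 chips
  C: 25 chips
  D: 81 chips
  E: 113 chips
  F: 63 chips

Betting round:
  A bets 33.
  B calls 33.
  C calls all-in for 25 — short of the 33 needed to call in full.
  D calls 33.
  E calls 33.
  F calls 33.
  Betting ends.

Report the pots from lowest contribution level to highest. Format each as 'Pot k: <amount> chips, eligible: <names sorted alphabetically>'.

Contributions: A=33, B=33, C=25, D=33, E=33, F=33
Pot levels (distinct totals of non-folded players): 25, 33
Layer 1-25: 25 each from A, B, C, D, E, F = 25*6 = 150 chips; eligible A, B, C, D, E, F
Layer 26-33: 8 each from A, B, D, E, F = 8*5 = 40 chips; eligible A, B, D, E, F

Pot 1: 150 chips, eligible: A, B, C, D, E, F
Pot 2: 40 chips, eligible: A, B, D, E, F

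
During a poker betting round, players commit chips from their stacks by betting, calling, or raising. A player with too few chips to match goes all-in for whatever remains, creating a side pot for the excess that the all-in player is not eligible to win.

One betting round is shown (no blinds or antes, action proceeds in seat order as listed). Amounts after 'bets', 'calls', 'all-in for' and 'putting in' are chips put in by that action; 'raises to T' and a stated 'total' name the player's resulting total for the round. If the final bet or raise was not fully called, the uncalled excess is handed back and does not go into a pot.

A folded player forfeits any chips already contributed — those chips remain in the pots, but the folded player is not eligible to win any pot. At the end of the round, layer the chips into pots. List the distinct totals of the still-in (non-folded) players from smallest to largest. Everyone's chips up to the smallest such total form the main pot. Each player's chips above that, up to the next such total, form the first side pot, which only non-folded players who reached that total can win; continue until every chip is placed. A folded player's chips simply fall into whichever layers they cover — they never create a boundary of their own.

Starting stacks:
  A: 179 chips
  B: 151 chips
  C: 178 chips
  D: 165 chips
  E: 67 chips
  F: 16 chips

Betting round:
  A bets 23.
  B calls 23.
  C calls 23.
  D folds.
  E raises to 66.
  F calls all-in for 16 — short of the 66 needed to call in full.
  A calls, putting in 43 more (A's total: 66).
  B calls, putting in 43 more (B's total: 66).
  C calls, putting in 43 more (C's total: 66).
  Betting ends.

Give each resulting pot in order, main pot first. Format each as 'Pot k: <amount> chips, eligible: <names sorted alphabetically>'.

Contributions: A=66, B=66, C=66, E=66, F=16
Folded: D
Pot levels (distinct totals of non-folded players): 16, 66
Layer 1-16: 16 each from A, B, C, E, F = 16*5 = 80 chips; eligible A, B, C, E, F
Layer 17-66: 50 each from A, B, C, E = 50*4 = 200 chips; eligible A, B, C, E

Pot 1: 80 chips, eligible: A, B, C, E, F
Pot 2: 200 chips, eligible: A, B, C, E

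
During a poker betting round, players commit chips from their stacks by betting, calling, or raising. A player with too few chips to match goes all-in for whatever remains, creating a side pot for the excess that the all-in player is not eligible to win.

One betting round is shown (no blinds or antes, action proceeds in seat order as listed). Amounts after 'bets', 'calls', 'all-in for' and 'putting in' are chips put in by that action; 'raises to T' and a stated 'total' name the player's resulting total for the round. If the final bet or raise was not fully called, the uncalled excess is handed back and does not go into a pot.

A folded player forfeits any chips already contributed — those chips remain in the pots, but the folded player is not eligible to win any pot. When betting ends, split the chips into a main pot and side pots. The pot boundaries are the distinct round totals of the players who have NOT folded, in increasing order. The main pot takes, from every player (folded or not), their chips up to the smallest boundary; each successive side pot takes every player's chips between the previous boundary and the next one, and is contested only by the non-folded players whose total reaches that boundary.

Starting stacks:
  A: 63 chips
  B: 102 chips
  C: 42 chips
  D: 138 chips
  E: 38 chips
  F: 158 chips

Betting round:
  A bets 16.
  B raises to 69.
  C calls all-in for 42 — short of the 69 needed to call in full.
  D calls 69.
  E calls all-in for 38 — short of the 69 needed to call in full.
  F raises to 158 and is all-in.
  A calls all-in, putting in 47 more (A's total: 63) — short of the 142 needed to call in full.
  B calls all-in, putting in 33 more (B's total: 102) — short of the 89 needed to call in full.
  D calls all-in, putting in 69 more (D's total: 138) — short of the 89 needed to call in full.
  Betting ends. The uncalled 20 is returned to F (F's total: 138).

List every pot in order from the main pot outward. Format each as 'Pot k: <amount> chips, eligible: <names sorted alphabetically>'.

Contributions (after 20 returned to F): A=63, B=102, C=42, D=138, E=38, F=138
Pot levels (distinct totals of non-folded players): 38, 42, 63, 102, 138
Layer 1-38: 38 each from A, B, C, D, E, F = 38*6 = 228 chips; eligible A, B, C, D, E, F
Layer 39-42: 4 each from A, B, C, D, F = 4*5 = 20 chips; eligible A, B, C, D, F
Layer 43-63: 21 each from A, B, D, F = 21*4 = 84 chips; eligible A, B, D, F
Layer 64-102: 39 each from B, D, F = 39*3 = 117 chips; eligible B, D, F
Layer 103-138: 36 each from D, F = 36*2 = 72 chips; eligible D, F

Pot 1: 228 chips, eligible: A, B, C, D, E, F
Pot 2: 20 chips, eligible: A, B, C, D, F
Pot 3: 84 chips, eligible: A, B, D, F
Pot 4: 117 chips, eligible: B, D, F
Pot 5: 72 chips, eligible: D, F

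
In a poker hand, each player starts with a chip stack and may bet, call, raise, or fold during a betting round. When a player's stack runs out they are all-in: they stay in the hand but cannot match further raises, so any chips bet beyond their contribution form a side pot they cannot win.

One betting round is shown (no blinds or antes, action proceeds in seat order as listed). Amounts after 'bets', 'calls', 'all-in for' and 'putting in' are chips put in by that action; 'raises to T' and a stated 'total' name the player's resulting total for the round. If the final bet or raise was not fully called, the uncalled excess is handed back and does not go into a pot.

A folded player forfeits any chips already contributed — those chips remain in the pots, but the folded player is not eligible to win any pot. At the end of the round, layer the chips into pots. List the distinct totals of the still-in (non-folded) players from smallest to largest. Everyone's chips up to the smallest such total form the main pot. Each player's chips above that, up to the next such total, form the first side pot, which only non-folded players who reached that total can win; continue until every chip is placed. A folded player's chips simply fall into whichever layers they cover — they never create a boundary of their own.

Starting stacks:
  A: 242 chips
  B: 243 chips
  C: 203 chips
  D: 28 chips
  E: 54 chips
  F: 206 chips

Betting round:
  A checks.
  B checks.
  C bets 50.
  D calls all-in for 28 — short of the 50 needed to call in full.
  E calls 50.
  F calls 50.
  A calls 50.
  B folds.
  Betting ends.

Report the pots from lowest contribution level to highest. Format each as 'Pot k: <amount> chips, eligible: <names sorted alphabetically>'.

Contributions: A=50, C=50, D=28, E=50, F=50
Folded: B
Pot levels (distinct totals of non-folded players): 28, 50
Layer 1-28: 28 each from A, C, D, E, F = 28*5 = 140 chips; eligible A, C, D, E, F
Layer 29-50: 22 each from A, C, E, F = 22*4 = 88 chips; eligible A, C, E, F

Pot 1: 140 chips, eligible: A, C, D, E, F
Pot 2: 88 chips, eligible: A, C, E, F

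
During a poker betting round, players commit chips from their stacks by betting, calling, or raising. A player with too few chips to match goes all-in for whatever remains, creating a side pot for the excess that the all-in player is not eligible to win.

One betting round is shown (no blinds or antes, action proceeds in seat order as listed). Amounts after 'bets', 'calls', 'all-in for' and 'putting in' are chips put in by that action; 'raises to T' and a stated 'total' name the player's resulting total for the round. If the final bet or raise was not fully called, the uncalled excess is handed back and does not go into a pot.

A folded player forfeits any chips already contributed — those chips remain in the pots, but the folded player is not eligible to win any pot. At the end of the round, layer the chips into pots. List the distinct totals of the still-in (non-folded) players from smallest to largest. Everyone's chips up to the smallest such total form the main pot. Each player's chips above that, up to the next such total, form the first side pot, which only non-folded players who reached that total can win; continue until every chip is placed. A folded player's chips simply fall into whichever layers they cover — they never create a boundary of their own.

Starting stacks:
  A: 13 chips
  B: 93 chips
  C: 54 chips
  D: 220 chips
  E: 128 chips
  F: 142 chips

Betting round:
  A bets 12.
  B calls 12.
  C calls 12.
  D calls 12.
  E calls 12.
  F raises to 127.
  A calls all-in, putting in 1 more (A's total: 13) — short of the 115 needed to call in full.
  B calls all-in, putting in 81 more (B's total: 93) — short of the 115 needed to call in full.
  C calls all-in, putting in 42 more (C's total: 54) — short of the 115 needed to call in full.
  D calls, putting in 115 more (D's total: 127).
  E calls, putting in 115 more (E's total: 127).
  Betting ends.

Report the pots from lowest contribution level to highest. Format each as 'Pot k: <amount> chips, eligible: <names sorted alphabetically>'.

Contributions: A=13, B=93, C=54, D=127, E=127, F=127
Pot levels (distinct totals of non-folded players): 13, 54, 93, 127
Layer 1-13: 13 each from A, B, C, D, E, F = 13*6 = 78 chips; eligible A, B, C, D, E, F
Layer 14-54: 41 each from B, C, D, E, F = 41*5 = 205 chips; eligible B, C, D, E, F
Layer 55-93: 39 each from B, D, E, F = 39*4 = 156 chips; eligible B, D, E, F
Layer 94-127: 34 each from D, E, F = 34*3 = 102 chips; eligible D, E, F

Pot 1: 78 chips, eligible: A, B, C, D, E, F
Pot 2: 205 chips, eligible: B, C, D, E, F
Pot 3: 156 chips, eligible: B, D, E, F
Pot 4: 102 chips, eligible: D, E, F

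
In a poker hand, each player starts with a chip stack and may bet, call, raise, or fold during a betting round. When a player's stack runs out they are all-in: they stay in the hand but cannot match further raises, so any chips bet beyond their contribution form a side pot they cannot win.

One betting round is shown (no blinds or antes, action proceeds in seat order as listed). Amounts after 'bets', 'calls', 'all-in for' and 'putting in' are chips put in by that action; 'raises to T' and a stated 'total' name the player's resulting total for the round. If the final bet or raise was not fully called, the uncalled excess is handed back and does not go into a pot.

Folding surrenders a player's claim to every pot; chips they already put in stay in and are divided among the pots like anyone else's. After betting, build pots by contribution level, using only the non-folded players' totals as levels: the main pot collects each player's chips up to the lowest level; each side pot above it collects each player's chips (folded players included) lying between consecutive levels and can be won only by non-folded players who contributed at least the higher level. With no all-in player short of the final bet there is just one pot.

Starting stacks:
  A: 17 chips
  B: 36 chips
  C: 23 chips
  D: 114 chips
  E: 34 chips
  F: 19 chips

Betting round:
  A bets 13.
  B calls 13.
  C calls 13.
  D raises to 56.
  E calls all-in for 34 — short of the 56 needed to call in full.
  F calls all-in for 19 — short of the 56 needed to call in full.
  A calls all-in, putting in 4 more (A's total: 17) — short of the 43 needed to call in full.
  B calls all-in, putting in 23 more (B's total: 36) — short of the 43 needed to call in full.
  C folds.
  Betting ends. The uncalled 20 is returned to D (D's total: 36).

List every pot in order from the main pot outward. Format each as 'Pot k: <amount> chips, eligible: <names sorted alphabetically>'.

Pot 1: 98 chips, eligible: A, B, D, E, F
Pot 2: 8 chips, eligible: B, D, E, F
Pot 3: 45 chips, eligible: B, D, E
Pot 4: 4 chips, eligible: B, D

Derivation:
Contributions (after 20 returned to D): A=17, B=36, C=13, D=36, E=34, F=19
Folded: C
Pot levels (distinct totals of non-folded players): 17, 19, 34, 36
Layer 1-17: A 17 + B 17 + C 13 + D 17 + E 17 + F 17 = 98 chips; eligible A, B, D, E, F
Layer 18-19: 2 each from B, D, E, F = 2*4 = 8 chips; eligible B, D, E, F
Layer 20-34: 15 each from B, D, E = 15*3 = 45 chips; eligible B, D, E
Layer 35-36: 2 each from B, D = 2*2 = 4 chips; eligible B, D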